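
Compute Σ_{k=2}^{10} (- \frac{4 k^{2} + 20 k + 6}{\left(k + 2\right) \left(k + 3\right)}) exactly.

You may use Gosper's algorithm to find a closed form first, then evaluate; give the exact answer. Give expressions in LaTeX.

Σ = -855/26

Step 1: r(k) = (k + 2)*(10*k + 2*(k + 1)**2 + 13)/((k + 4)*(2*k**2 + 10*k + 3)).
A = k + 2, B = k + 4, C = k**2 + 5*k + 3/2.
Solve (k + 2)·f(k+1) − (k + 3)·f(k) = k**2 + 5*k + 3/2.
d = 2 from the (1,1,2) case.
Solve for f: f(k) = k*(4*k - 1)/4 (degree 2 ≤ 2).
So s_k = (B(k−1)f/C)·t_k = (k*(k + 3)*(4*k - 1)/(2*(2*k**2 + 10*k + 3)))·t_k = k*(1 - 4*k)/(k + 2).
s_(k+1) − s_k = 2*(-2*k**2 - 10*k - 3)/(k**2 + 5*k + 6) = t_k.
Evaluate s at k=11 and k=2: -473/13 and -7/2; difference -855/26.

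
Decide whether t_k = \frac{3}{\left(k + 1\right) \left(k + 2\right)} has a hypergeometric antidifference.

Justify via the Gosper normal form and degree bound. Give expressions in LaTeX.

Yes. s_k = \frac{3 k}{k + 1}.

Step 1: r(k) = (k + 1)/(k + 3).
Gosper form: A/B · C(k+1)/C(k) with A=k + 1, B=k + 3, C=1.
Set up (k + 1)·f(k+1) − (k + 2)·f(k) − (1) = 0.
Bound: deg f ≤ 1.
A polynomial solution: f(k) = k.
R(k) = B(k−1)·f(k)/C(k) = k*(k + 2); s_k = R·t_k = 3*k/(k + 1).
s_(k+1) − s_k = 3/(k**2 + 3*k + 2) = t_k.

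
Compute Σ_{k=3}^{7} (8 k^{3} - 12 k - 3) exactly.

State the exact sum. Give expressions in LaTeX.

Σ = 5885

t_(k+1)/t_k = (12*k - 8*(k + 1)**3 + 15)/(-8*k**3 + 12*k + 3).
Gosper form: A/B · C(k+1)/C(k) with A=1, B=1, C=k**3 - 3*k/2 - 3/8.
f must satisfy (1)·f(k+1) − (1)·f(k) = k**3 - 3*k/2 - 3/8.
deg f ≤ 4 (via 0,0,3).
Coefficient equations give f(k) = k*(2*k**3 - 4*k**2 - 4*k + 3)/8.
So s_k = (B(k−1)f/C)·t_k = (k*(2*k**3 - 4*k**2 - 4*k + 3)/(8*k**3 - 12*k - 3))·t_k = k*(2*k**3 - 4*k**2 - 4*k + 3).
Δs = 8*k**3 - 12*k - 3, as required.
Evaluate s at k=8 and k=3: 5912 and 27; difference 5885.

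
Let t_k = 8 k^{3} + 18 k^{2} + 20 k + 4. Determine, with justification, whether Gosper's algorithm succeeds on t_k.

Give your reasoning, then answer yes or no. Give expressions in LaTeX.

t_(k+1)/t_k = (4*k**3 + 21*k**2 + 40*k + 25)/(4*k**3 + 9*k**2 + 10*k + 2).
Take A(k)=1, B(k)=1, C(k)=k**3 + 9*k**2/4 + 5*k/2 + 1/2.
Set up (1)·f(k+1) − (1)·f(k) − (k**3 + 9*k**2/4 + 5*k/2 + 1/2) = 0.
Degrees (0,0,3) ⇒ d ≤ 4.
Coefficient equations give f(k) = k*(2*k**3 + 2*k**2 + 3*k - 3)/8.
Then R = B(k−1)f/C = k*(2*k**3 + 2*k**2 + 3*k - 3)/(2*(4*k + 1)*(k**2 + 2*k + 2)), so s_k = R(k)·t_k = k*(2*k**3 + 2*k**2 + 3*k - 3).
s_(k+1) − s_k = 8*k**3 + 18*k**2 + 20*k + 4 = t_k.

Yes. s_k = k \left(2 k^{3} + 2 k^{2} + 3 k - 3\right).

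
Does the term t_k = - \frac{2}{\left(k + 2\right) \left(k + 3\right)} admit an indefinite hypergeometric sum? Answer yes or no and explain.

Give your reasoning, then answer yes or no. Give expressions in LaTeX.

The ratio is (k + 2)/(k + 4).
So A=k + 2 and B=k + 4, with C=1.
Set up (k + 2)·f(k+1) − (k + 3)·f(k) − (1) = 0.
From deg A=1, deg B=1, deg C=0: d=1.
Solving with deg f ≤ 1: f(k) = k/2.
Certificate R = B(k−1)f/C = k*(k + 3)/2 gives s_k = -k/(k + 2).
s_(k+1) − s_k = -2/(k**2 + 5*k + 6) = t_k.

Yes. s_k = - \frac{k}{k + 2}.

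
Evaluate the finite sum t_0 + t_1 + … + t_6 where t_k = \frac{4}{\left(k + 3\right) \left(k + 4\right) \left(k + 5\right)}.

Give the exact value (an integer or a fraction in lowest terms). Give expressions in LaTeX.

Σ = 49/330

Compute t_(k+1)/t_k: get (k + 3)/(k + 6).
Take A(k)=k + 3, B(k)=k + 6, C(k)=1.
f must satisfy (k + 3)·f(k+1) − (k + 5)·f(k) = 1.
deg f ≤ 2 (via 1,1,0).
Solve for f: f(k) = k*(k + 7)/24 (degree 2 ≤ 2).
So s_k = (B(k−1)f/C)·t_k = (k*(k + 5)*(k + 7)/24)·t_k = k*(k + 7)/(6*(k + 3)*(k + 4)).
Check: Δs_k = 4/(k**3 + 12*k**2 + 47*k + 60). ✓
Telescoping: Σ = s_(7) − s_(0) = 49/330 − (0) = 49/330.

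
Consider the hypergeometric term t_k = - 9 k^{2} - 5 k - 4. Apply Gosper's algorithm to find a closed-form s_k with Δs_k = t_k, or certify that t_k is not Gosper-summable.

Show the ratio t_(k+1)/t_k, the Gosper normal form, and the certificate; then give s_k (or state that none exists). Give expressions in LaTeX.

s_k = k \left(- 3 k^{2} + 2 k - 3\right)

Step 1: r(k) = (9*k**2 + 23*k + 18)/(9*k**2 + 5*k + 4).
So A=1 and B=1, with C=k**2 + 5*k/9 + 4/9.
f must satisfy (1)·f(k+1) − (1)·f(k) = k**2 + 5*k/9 + 4/9.
From deg A=0, deg B=0, deg C=2: d=3.
Coefficient equations give f(k) = k*(3*k**2 - 2*k + 3)/9.
Get s_k = R·t_k = k*(-3*k**2 + 2*k - 3) with R(k) = B(k−1)f(k)/C(k) = k*(3*k**2 - 2*k + 3)/(9*k**2 + 5*k + 4).
Δs = -9*k**2 - 5*k - 4, as required.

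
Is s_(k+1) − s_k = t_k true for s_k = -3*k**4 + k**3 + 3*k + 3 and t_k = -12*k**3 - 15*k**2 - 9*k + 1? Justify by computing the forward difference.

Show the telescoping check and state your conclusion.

Valid: the claim telescopes to t_k.

s_(k+1) = 3*k - 3*(k + 1)**4 + (k + 1)**3 + 6
s_(k+1) − s_k = -12*k**3 - 15*k**2 - 9*k + 1
(s_(k+1) − s_k) − t_k = 0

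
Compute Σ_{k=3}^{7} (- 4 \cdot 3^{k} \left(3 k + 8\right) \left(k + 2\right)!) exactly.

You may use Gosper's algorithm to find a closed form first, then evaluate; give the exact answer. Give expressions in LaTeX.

The ratio is 3*(k + 3)*(3*k + 11)/(3*k + 8).
Gosper form: A/B · C(k+1)/C(k) with A=3*k + 9, B=1, C=k + 8/3.
f must satisfy (3*k + 9)·f(k+1) − (1)·f(k) = k + 8/3.
Degrees (1,0,1) ⇒ d ≤ 0.
Solving with deg f ≤ 0: f(k) = 1/3.
So s_k = (B(k−1)f/C)·t_k = (1/(3*k + 8))·t_k = -4*3**k*factorial(k + 2).
Check: Δs_k = -4*3**k*(3*k + 8)*factorial(k + 2). ✓
Sum = s_(8) − s_(3); s_(8) = -95234227200, s_(3) = -12960 ⇒ -95234214240.

Σ = -95234214240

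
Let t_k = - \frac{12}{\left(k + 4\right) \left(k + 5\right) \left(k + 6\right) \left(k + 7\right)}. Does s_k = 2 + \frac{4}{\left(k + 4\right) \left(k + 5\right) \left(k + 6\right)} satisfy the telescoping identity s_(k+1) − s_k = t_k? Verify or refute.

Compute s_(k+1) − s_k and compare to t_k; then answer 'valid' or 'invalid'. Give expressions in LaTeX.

s_(k+1) = 2 + 4/((k + 5)*(k + 6)*(k + 7))
s_(k+1) − s_k = -12/((k + 4)*(k + 5)*(k + 6)*(k + 7))
(s_(k+1) − s_k) − t_k = 0

Valid — Δs_k = t_k.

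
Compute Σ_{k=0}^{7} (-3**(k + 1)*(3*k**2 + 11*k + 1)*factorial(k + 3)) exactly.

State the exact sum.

Step 1: r(k) = 3*(3*k**3 + 29*k**2 + 83*k + 60)/(3*k**2 + 11*k + 1).
Take A(k)=3*k + 12, B(k)=1, C(k)=k**2 + 11*k/3 + 1/3.
f must satisfy (3*k + 12)·f(k+1) − (1)·f(k) = k**2 + 11*k/3 + 1/3.
From deg A=1, deg B=0, deg C=2: d=1.
Match coefficients ⇒ f(k) = (k - 1)/3.
R(k) = B(k−1)·f(k)/C(k) = (k - 1)/(3*k**2 + 11*k + 1); s_k = R·t_k = -3**(k + 1)*(k - 1)*factorial(k + 3).
Verify: -3**(k + 1)*(3*k**2 + 11*k + 1)*factorial(k + 3) matches t_k.
Σ_(k=0)^(7) t_k = s_(8) − s_(0) = -5499776620800 − (18) = -5499776620818.

Σ = -5499776620818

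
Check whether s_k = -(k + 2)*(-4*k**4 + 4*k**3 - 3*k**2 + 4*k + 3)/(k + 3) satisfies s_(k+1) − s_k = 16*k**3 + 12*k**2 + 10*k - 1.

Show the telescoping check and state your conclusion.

s_(k+1) = (4*k**5 + 24*k**4 + 51*k**3 + 51*k**2 + 14*k - 12)/(k + 4)
s_(k+1) − s_k = 2*(8*k**5 + 56*k**4 + 111*k**3 + 85*k**2 + 40*k - 6)/(k**2 + 7*k + 12)
(s_(k+1) − s_k) − t_k = k*(-12*k**3 - 64*k**2 - 43*k - 33)/(k**2 + 7*k + 12)

Invalid: residual k*(-12*k**3 - 64*k**2 - 43*k - 33)/(k**2 + 7*k + 12) ≠ 0.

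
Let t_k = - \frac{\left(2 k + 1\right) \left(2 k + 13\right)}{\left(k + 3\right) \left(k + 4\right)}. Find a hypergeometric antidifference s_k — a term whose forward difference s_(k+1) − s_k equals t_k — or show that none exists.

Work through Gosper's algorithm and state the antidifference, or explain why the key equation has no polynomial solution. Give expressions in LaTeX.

s_k = \frac{k \left(- 12 k - 1\right)}{3 \left(k + 3\right)}

r(k) = (k + 3)*(2*k + 3)*(2*k + 15)/((k + 5)*(2*k + 1)*(2*k + 13)) after simplifying.
Factor: A=k + 3; B=k + 5; C=k**2 + 7*k + 13/4.
Set up (k + 3)·f(k+1) − (k + 4)·f(k) − (k**2 + 7*k + 13/4) = 0.
From deg A=1, deg B=1, deg C=2: d=2.
Solving with deg f ≤ 2: f(k) = k*(12*k + 1)/12.
R(k) = B(k−1)·f(k)/C(k) = k*(k + 4)*(12*k + 1)/(3*(2*k + 1)*(2*k + 13)); s_k = R·t_k = k*(-12*k - 1)/(3*(k + 3)).
s_(k+1) − s_k = (-4*k**2 - 28*k - 13)/(k**2 + 7*k + 12) = t_k.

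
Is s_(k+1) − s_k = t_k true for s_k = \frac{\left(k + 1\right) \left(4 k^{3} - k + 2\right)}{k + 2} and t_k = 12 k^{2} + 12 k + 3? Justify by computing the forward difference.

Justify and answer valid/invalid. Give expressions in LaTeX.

s_(k+1) = (k + 2)*(-k + 4*(k + 1)**3 + 1)/(k + 3)
s_(k+1) − s_k = (12*k**4 + 64*k**3 + 99*k**2 + 59*k + 14)/(k**2 + 5*k + 6)
(s_(k+1) − s_k) − t_k = 4*(-2*k**3 - 9*k**2 - 7*k - 1)/(k**2 + 5*k + 6)

Invalid: residual \frac{4 \left(- 2 k^{3} - 9 k^{2} - 7 k - 1\right)}{k^{2} + 5 k + 6} ≠ 0.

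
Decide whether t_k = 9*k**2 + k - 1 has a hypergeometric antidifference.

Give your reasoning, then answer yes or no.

Yes. s_k = k**2*(3*k - 4).

Ratio r(k) = (k + 9*(k + 1)**2)/(9*k**2 + k - 1).
Take A(k)=1, B(k)=1, C(k)=k**2 + k/9 - 1/9.
f must satisfy (1)·f(k+1) − (1)·f(k) = k**2 + k/9 - 1/9.
d = 3 from the (0,0,2) case.
Coefficient equations give f(k) = k**2*(3*k - 4)/9.
So s_k = (B(k−1)f/C)·t_k = (k**2*(3*k - 4)/(9*k**2 + k - 1))·t_k = k**2*(3*k - 4).
Δs = 9*k**2 + k - 1, as required.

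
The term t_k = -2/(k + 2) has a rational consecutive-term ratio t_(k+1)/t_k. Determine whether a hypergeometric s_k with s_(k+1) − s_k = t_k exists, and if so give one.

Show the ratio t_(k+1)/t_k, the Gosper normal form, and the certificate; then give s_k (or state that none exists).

Step 1: r(k) = (k + 2)/(k + 3).
So A=k + 2 and B=k + 3, with C=1.
Need (k + 2)·f(k+1) − (k + 2)·f(k) = 1.
deg f ≤ 0 (via 1,1,0).
Write f(k) = c0. Then LHS − RHS = -1, requiring -1 = 0: contradictory. No certificate.

none (Gosper's algorithm certifies no s_k)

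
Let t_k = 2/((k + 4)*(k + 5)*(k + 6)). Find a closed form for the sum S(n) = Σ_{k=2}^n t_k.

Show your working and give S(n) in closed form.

Compute t_(k+1)/t_k: get (k + 4)/(k + 7).
Gosper form: A/B · C(k+1)/C(k) with A=k + 4, B=k + 7, C=1.
Need (k + 4)·f(k+1) − (k + 6)·f(k) = 1.
deg f ≤ 2 (via 1,1,0).
Match coefficients ⇒ f(k) = k*(k + 9)/40.
Then R = B(k−1)f/C = k*(k + 6)*(k + 9)/40, so s_k = R(k)·t_k = k*(k + 9)/(20*(k + 4)*(k + 5)).
Δs = 2/(k**3 + 15*k**2 + 74*k + 120), as required.
Evaluate: s_(n+1) = (n**2 + 11*n + 10)/(20*(n**2 + 11*n + 30)); subtract s_(2) = 11/420 ⇒ S(n) = (n**2 + 11*n - 12)/(42*(n**2 + 11*n + 30)).

S(n) = (n**2 + 11*n - 12)/(42*(n**2 + 11*n + 30))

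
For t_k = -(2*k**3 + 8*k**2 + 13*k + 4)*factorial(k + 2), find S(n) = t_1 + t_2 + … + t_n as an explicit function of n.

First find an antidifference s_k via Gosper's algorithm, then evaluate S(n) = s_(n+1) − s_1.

S(n) = -2*n**2*factorial(n + 3) - 4*n*factorial(n + 3) - factorial(n + 3) + 6

Ratio r(k) = (2*k**4 + 20*k**3 + 77*k**2 + 132*k + 81)/(2*k**3 + 8*k**2 + 13*k + 4).
Normal form (A,B,C) = (k + 3, 1, k**3 + 4*k**2 + 13*k/2 + 2).
Need (k + 3)·f(k+1) − (1)·f(k) = k**3 + 4*k**2 + 13*k/2 + 2.
Degrees (1,0,3) ⇒ d ≤ 2.
Match coefficients ⇒ f(k) = (2*k**2 - 1)/2.
Get s_k = R·t_k = -(2*k**2 - 1)*factorial(k + 2) with R(k) = B(k−1)f(k)/C(k) = (2*k**2 - 1)/(2*k**3 + 8*k**2 + 13*k + 4).
s_(k+1) − s_k = -(2*k**3 + 8*k**2 + 13*k + 4)*factorial(k + 2) = t_k.
s_(n+1) = -(2*n**2 + 4*n + 1)*factorial(n + 3) and s_(1) = -6, so S(n) = -2*n**2*factorial(n + 3) - 4*n*factorial(n + 3) - factorial(n + 3) + 6.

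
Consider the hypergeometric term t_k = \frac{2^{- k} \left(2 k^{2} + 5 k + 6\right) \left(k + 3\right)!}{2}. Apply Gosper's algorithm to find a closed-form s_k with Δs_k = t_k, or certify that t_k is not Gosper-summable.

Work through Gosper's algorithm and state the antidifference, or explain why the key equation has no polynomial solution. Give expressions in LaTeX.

Step 1: r(k) = (k + 4)*(5*k + 2*(k + 1)**2 + 11)/(2*(2*k**2 + 5*k + 6)).
Normal form (A,B,C) = (k/2 + 2, 1, k**2 + 5*k/2 + 3).
f must satisfy (k/2 + 2)·f(k+1) − (1)·f(k) = k**2 + 5*k/2 + 3.
deg f ≤ 1 (via 1,0,2).
Solve for f: f(k) = 2*k - 1 (degree 1 ≤ 1).
Certificate R = B(k−1)f/C = 2*(2*k - 1)/(2*k**2 + 5*k + 6) gives s_k = (2*k - 1)*factorial(k + 3)/2**k.
Verify: (2*k**2 + 5*k + 6)*factorial(k + 3)/(2*2**k) matches t_k.

s_k = 2^{- k} \left(2 k - 1\right) \left(k + 3\right)!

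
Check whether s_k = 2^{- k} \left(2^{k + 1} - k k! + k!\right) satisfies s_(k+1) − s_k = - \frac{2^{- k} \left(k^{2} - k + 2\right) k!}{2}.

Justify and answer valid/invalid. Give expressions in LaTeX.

s_(k+1) = (4*2**k - k**2*factorial(k) - k*factorial(k))/(2*2**k)
s_(k+1) − s_k = -(k**2 - k + 2)*factorial(k)/(2*2**k)
(s_(k+1) − s_k) − t_k = 0

Valid — Δs_k = t_k.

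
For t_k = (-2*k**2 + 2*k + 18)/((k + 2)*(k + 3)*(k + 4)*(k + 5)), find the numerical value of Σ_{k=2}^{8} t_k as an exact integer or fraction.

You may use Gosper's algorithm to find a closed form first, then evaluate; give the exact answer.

Σ = -7/2860

The ratio is (k + 2)*(k - (k + 1)**2 + 10)/((k + 6)*(-k**2 + k + 9)).
Gosper form: A/B · C(k+1)/C(k) with A=k + 2, B=k + 6, C=k**2 - k - 9.
f must satisfy (k + 2)·f(k+1) − (k + 5)·f(k) = k**2 - k - 9.
deg f ≤ 3 (via 1,1,2).
Coefficient equations give f(k) = -k*(k**2 + 33*k + 74)/24.
Then R = B(k−1)f/C = -k*(k + 5)*(k**2 + 33*k + 74)/(24*(k**2 - k - 9)), so s_k = R(k)·t_k = k*(k**2 + 33*k + 74)/(12*(k + 2)*(k + 3)*(k + 4)).
Verify: 2*(-k**2 + k + 9)/(k**4 + 14*k**3 + 71*k**2 + 154*k + 120) matches t_k.
Sum = s_(9) − s_(2); s_(9) = 113/572, s_(2) = 1/5 ⇒ -7/2860.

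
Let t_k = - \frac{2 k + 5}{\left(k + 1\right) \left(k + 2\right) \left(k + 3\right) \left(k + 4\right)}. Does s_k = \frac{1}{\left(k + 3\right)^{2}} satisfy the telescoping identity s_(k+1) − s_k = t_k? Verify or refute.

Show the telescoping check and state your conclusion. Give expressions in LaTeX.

Invalid: residual \frac{2 \left(3 k^{2} + 17 k + 23\right)}{k^{6} + 17 k^{5} + 117 k^{4} + 415 k^{3} + 794 k^{2} + 768 k + 288} ≠ 0.

s_(k+1) = (k + 4)**(-2)
s_(k+1) − s_k = (k + 4)**(-2) - 1/(k + 3)**2
(s_(k+1) − s_k) − t_k = 2*(3*k**2 + 17*k + 23)/(k**6 + 17*k**5 + 117*k**4 + 415*k**3 + 794*k**2 + 768*k + 288)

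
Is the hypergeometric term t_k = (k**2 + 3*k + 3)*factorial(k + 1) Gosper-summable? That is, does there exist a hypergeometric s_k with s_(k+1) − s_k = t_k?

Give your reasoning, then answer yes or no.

Ratio r(k) = (k + 2)*(3*k + (k + 1)**2 + 6)/(k**2 + 3*k + 3).
Take A(k)=k + 2, B(k)=1, C(k)=k**2 + 3*k + 3.
Solve (k + 2)·f(k+1) − (1)·f(k) = k**2 + 3*k + 3.
From deg A=1, deg B=0, deg C=2: d=1.
Solving with deg f ≤ 1: f(k) = k + 1.
Certificate R = B(k−1)f/C = (k + 1)/(k**2 + 3*k + 3) gives s_k = (k + 1)*factorial(k + 1).
Δs = (k**2 + 3*k + 3)*factorial(k + 1), as required.

Yes. s_k = (k + 1)*factorial(k + 1).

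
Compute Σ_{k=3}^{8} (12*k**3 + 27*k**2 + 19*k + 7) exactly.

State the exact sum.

r(k) = (12*k**3 + 63*k**2 + 109*k + 65)/(12*k**3 + 27*k**2 + 19*k + 7) after simplifying.
Normal form (A,B,C) = (1, 1, k**3 + 9*k**2/4 + 19*k/12 + 7/12).
Set up (1)·f(k+1) − (1)·f(k) − (k**3 + 9*k**2/4 + 19*k/12 + 7/12) = 0.
d = 4 from the (0,0,3) case.
Coefficient equations give f(k) = k*(3*k**3 + 3*k**2 - k + 2)/12.
R(k) = B(k−1)·f(k)/C(k) = k*(3*k**3 + 3*k**2 - k + 2)/(12*k**3 + 27*k**2 + 19*k + 7); s_k = R·t_k = k*(3*k**3 + 3*k**2 - k + 2).
Verify: 12*k**3 + 27*k**2 + 19*k + 7 matches t_k.
Telescoping: Σ = s_(9) − s_(3) = 21807 − (321) = 21486.

Σ = 21486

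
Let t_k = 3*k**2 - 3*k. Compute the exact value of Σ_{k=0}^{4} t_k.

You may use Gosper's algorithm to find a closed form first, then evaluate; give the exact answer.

Σ = 60

t_(k+1)/t_k = (k + 1)/(k - 1).
Take A(k)=1, B(k)=1, C(k)=k**2 - k.
Set up (1)·f(k+1) − (1)·f(k) − (k**2 - k) = 0.
d = 3 from the (0,0,2) case.
Match coefficients ⇒ f(k) = k*(k - 2)*(k - 1)/3.
Then R = B(k−1)f/C = (k - 2)/3, so s_k = R(k)·t_k = k*(k**2 - 3*k + 2).
Check: Δs_k = 3*k*(k - 1). ✓
Evaluate s at k=5 and k=0: 60 and 0; difference 60.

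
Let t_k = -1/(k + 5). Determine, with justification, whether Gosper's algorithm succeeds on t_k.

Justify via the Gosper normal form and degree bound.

t_(k+1)/t_k = (k + 5)/(k + 6).
Factor: A=k + 5; B=k + 6; C=1.
Set up (k + 5)·f(k+1) − (k + 5)·f(k) − (1) = 0.
Degrees (1,1,0) ⇒ d ≤ 0.
Put f(k) = c0: A·f(k+1) − B(k−1)·f(k) − C = -1; need -1 = 0 — inconsistent ⇒ no f, not summable.

No — t_k has no hypergeometric antidifference.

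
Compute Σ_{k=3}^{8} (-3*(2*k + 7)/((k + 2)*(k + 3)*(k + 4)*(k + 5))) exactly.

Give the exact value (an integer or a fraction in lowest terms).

Ratio r(k) = (k + 2)*(2*k + 9)/((k + 6)*(2*k + 7)).
Take A(k)=k + 2, B(k)=k + 6, C(k)=k + 7/2.
Need (k + 2)·f(k+1) − (k + 5)·f(k) = k + 7/2.
From deg A=1, deg B=1, deg C=1: d=3.
Solving with deg f ≤ 3: f(k) = k*(k + 3)*(k + 6)/16.
R(k) = B(k−1)·f(k)/C(k) = k*(k + 3)*(k + 5)*(k + 6)/(8*(2*k + 7)); s_k = R·t_k = 3*k*(-k - 6)/(8*(k**2 + 6*k + 8)).
Δs = 3*(-2*k - 7)/(k**4 + 14*k**3 + 71*k**2 + 154*k + 120), as required.
Telescoping: Σ = s_(9) − s_(3) = -405/1144 − (-81/280) = -324/5005.

Σ = -324/5005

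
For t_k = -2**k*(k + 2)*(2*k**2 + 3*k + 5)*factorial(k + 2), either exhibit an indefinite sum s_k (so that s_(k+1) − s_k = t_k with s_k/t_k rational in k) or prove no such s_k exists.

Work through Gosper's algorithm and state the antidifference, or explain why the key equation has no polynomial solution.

s_k = -2**k*(k**2 - k + 2)*factorial(k + 2)

Compute t_(k+1)/t_k: get (k + 3)**2*(6*k + 4*(k + 1)**2 + 16)/((k + 2)*(2*k**2 + 3*k + 5)).
Take A(k)=2*k + 6, B(k)=1, C(k)=k**3 + 7*k**2/2 + 11*k/2 + 5.
Solve (2*k + 6)·f(k+1) − (1)·f(k) = k**3 + 7*k**2/2 + 11*k/2 + 5.
Degrees (1,0,3) ⇒ d ≤ 2.
Solving with deg f ≤ 2: f(k) = (k**2 - k + 2)/2.
Then R = B(k−1)f/C = (k**2 - k + 2)/((k + 2)*(2*k**2 + 3*k + 5)), so s_k = R(k)·t_k = -2**k*(k**2 - k + 2)*factorial(k + 2).
Δs = -2**k*(k + 2)*(2*k**2 + 3*k + 5)*factorial(k + 2), as required.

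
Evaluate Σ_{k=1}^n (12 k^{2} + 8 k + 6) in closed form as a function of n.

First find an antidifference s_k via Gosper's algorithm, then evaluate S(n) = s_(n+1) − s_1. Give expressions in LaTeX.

S(n) = 2 n \left(2 n^{2} + 5 n + 6\right)

The ratio is (6*k**2 + 16*k + 13)/(6*k**2 + 4*k + 3).
Take A(k)=1, B(k)=1, C(k)=k**2 + 2*k/3 + 1/2.
Solve (1)·f(k+1) − (1)·f(k) = k**2 + 2*k/3 + 1/2.
From deg A=0, deg B=0, deg C=2: d=3.
A polynomial solution: f(k) = k*(2*k**2 - k + 2)/6.
Get s_k = R·t_k = 2*k*(2*k**2 - k + 2) with R(k) = B(k−1)f(k)/C(k) = k*(2*k**2 - k + 2)/(6*k**2 + 4*k + 3).
Verify: 12*k**2 + 8*k + 6 matches t_k.
Evaluate: s_(n+1) = 4*n**3 + 10*n**2 + 12*n + 6; subtract s_(1) = 6 ⇒ S(n) = 2*n*(2*n**2 + 5*n + 6).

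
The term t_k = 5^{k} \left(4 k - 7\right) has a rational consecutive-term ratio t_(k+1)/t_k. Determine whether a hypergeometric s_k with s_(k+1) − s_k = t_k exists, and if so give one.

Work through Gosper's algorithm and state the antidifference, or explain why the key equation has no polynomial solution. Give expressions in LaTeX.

r(k) = 5*(4*k - 3)/(4*k - 7) after simplifying.
Normal form (A,B,C) = (5, 1, k - 7/4).
Key eq: (5)·f(k+1) = (1)·f(k) + (k - 7/4).
deg f ≤ 1 (via 0,0,1).
Match coefficients ⇒ f(k) = (k - 3)/4.
Get s_k = R·t_k = 5**k*(k - 3) with R(k) = B(k−1)f(k)/C(k) = (k - 3)/(4*k - 7).
Δs = 5**k*(4*k - 7), as required.

s_k = 5^{k} \left(k - 3\right)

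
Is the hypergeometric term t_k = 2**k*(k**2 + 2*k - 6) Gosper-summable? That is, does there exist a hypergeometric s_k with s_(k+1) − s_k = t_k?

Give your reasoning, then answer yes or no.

t_(k+1)/t_k = 2*(k**2 + 4*k - 3)/(k**2 + 2*k - 6).
Factor: A=2; B=1; C=k**2 + 2*k - 6.
Solve (2)·f(k+1) − (1)·f(k) = k**2 + 2*k - 6.
Degrees (0,0,2) ⇒ d ≤ 2.
Coefficient equations give f(k) = k**2 - 2*k - 4.
Get s_k = R·t_k = 2**k*(k**2 - 2*k - 4) with R(k) = B(k−1)f(k)/C(k) = (k**2 - 2*k - 4)/(k**2 + 2*k - 6).
Δs = 2**k*(k**2 + 2*k - 6), as required.

Yes. s_k = 2**k*(k**2 - 2*k - 4).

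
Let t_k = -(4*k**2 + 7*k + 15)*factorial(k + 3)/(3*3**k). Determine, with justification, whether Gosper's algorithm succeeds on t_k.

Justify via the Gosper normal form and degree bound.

Yes. s_k = -(4*k - 1)*factorial(k + 3)/3**k.

Ratio r(k) = (k + 4)*(7*k + 4*(k + 1)**2 + 22)/(3*(4*k**2 + 7*k + 15)).
Gosper form: A/B · C(k+1)/C(k) with A=k/3 + 4/3, B=1, C=k**2 + 7*k/4 + 15/4.
f must satisfy (k/3 + 4/3)·f(k+1) − (1)·f(k) = k**2 + 7*k/4 + 15/4.
Bound: deg f ≤ 1.
Match coefficients ⇒ f(k) = 3*(4*k - 1)/4.
Get s_k = R·t_k = -(4*k - 1)*factorial(k + 3)/3**k with R(k) = B(k−1)f(k)/C(k) = 3*(4*k - 1)/(4*k**2 + 7*k + 15).
Check: Δs_k = -(4*k**2 + 7*k + 15)*factorial(k + 3)/(3*3**k). ✓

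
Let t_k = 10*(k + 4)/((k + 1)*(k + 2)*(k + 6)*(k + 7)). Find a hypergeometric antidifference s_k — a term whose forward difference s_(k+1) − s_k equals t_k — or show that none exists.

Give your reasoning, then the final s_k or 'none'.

s_k = 5*k*(k + 7)/(6*(k**2 + 7*k + 6))

The ratio is (k + 1)*(k + 5)*(k + 6)/((k + 3)*(k + 4)*(k + 8)).
A = k + 1, B = k + 8, C = k**4 + 16*k**3 + 95*k**2 + 248*k + 240.
Need (k + 1)·f(k+1) − (k + 7)·f(k) = k**4 + 16*k**3 + 95*k**2 + 248*k + 240.
d = 6 from the (1,1,4) case.
Coefficient equations give f(k) = k*(k + 2)*(k + 3)*(k + 4)*(k + 5)*(k + 7)/12.
So s_k = (B(k−1)f/C)·t_k = (k*(k + 2)*(k + 7)**2/(12*(k + 4)))·t_k = 5*k*(k + 7)/(6*(k**2 + 7*k + 6)).
s_(k+1) − s_k = 10*(k + 4)/(k**4 + 16*k**3 + 83*k**2 + 152*k + 84) = t_k.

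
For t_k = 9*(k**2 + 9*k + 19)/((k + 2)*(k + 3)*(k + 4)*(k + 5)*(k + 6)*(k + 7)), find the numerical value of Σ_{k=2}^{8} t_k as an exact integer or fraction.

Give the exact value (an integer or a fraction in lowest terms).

r(k) = (k + 2)*(9*k + (k + 1)**2 + 28)/((k + 8)*(k**2 + 9*k + 19)) after simplifying.
So A=k + 2 and B=k + 8, with C=k**2 + 9*k + 19.
f must satisfy (k + 2)·f(k+1) − (k + 7)·f(k) = k**2 + 9*k + 19.
d = 5 from the (1,1,2) case.
Solving with deg f ≤ 5: f(k) = k*(k + 3)*(k + 5)*(k**2 + 12*k + 44)/144.
Then R = B(k−1)f/C = k*(k + 3)*(k + 5)*(k + 7)*(k**2 + 12*k + 44)/(144*(k**2 + 9*k + 19)), so s_k = R(k)·t_k = k*(k**2 + 12*k + 44)/(16*(k**3 + 12*k**2 + 44*k + 48)).
s_(k+1) − s_k = 9*(k**2 + 9*k + 19)/(k**6 + 27*k**5 + 295*k**4 + 1665*k**3 + 5104*k**2 + 8028*k + 5040) = t_k.
Evaluate s at k=9 and k=2: 699/11440 and 3/64; difference 651/45760.

Σ = 651/45760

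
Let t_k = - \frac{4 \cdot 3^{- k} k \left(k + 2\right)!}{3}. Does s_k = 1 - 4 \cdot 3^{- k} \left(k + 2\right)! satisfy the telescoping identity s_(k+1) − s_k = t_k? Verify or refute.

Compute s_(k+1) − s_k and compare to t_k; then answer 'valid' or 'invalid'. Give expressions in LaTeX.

s_(k+1) = -4*3**(-k - 1)*factorial(k + 3) + 1
s_(k+1) − s_k = -4*k*factorial(k + 2)/(3*3**k)
(s_(k+1) − s_k) − t_k = 0

Valid: the claim telescopes to t_k.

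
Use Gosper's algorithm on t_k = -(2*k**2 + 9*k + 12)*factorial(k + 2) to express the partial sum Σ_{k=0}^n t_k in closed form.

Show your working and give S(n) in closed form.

S(n) = -2*n*factorial(n + 3) - 5*factorial(n + 3) + 6

r(k) = (k + 3)*(9*k + 2*(k + 1)**2 + 21)/(2*k**2 + 9*k + 12) after simplifying.
Normal form (A,B,C) = (k + 3, 1, k**2 + 9*k/2 + 6).
Need (k + 3)·f(k+1) − (1)·f(k) = k**2 + 9*k/2 + 6.
d = 1 from the (1,0,2) case.
Solve for f: f(k) = (2*k + 3)/2 (degree 1 ≤ 1).
Then R = B(k−1)f/C = (2*k + 3)/(2*k**2 + 9*k + 12), so s_k = R(k)·t_k = -(2*k + 3)*factorial(k + 2).
Check: Δs_k = -(2*k**2 + 9*k + 12)*factorial(k + 2). ✓
Telescope: S(n) = s_(n+1) − s_(0) = -(2*n + 5)*factorial(n + 3) − (-6) = -2*n*factorial(n + 3) - 5*factorial(n + 3) + 6.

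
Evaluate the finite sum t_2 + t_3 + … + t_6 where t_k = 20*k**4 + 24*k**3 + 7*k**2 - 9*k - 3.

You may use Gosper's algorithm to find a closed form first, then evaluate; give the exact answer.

Σ = 56475

r(k) = (20*k**4 + 104*k**3 + 199*k**2 + 157*k + 39)/(20*k**4 + 24*k**3 + 7*k**2 - 9*k - 3) after simplifying.
So A=1 and B=1, with C=k**4 + 6*k**3/5 + 7*k**2/20 - 9*k/20 - 3/20.
Solve (1)·f(k+1) − (1)·f(k) = k**4 + 6*k**3/5 + 7*k**2/20 - 9*k/20 - 3/20.
From deg A=0, deg B=0, deg C=4: d=5.
A polynomial solution: f(k) = k*(2*k - 1)*(2*k**3 - k**2 - 2*k - 2)/20.
Certificate R = B(k−1)f/C = k*(2*k - 1)*(2*k**3 - k**2 - 2*k - 2)/(20*k**4 + 24*k**3 + 7*k**2 - 9*k - 3) gives s_k = k*(4*k**4 - 4*k**3 - 3*k**2 - 2*k + 2).
Check: Δs_k = 20*k**4 + 24*k**3 + 7*k**2 - 9*k - 3. ✓
Sum = s_(7) − s_(2); s_(7) = 56511, s_(2) = 36 ⇒ 56475.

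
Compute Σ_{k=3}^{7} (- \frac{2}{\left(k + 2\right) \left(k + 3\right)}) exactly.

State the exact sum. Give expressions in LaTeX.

The ratio is (k + 2)/(k + 4).
Factor: A=k + 2; B=k + 4; C=1.
Key eq: (k + 2)·f(k+1) = (k + 3)·f(k) + (1).
Degrees (1,1,0) ⇒ d ≤ 1.
Solve for f: f(k) = k/2 (degree 1 ≤ 1).
Get s_k = R·t_k = -k/(k + 2) with R(k) = B(k−1)f(k)/C(k) = k*(k + 3)/2.
s_(k+1) − s_k = -2/(k**2 + 5*k + 6) = t_k.
Σ_(k=3)^(7) t_k = s_(8) − s_(3) = -4/5 − (-3/5) = -1/5.

Σ = -1/5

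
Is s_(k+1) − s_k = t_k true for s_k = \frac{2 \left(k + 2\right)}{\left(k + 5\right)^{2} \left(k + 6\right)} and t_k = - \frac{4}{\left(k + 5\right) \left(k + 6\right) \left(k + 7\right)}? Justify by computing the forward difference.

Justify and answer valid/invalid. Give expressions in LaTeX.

s_(k+1) = 2*(k + 3)/((k + 6)**2*(k + 7))
s_(k+1) − s_k = 2*(-2*k**2 - 13*k - 9)/(k**5 + 29*k**4 + 335*k**3 + 1927*k**2 + 5520*k + 6300)
(s_(k+1) − s_k) − t_k = 6*(3*k + 17)/(k**5 + 29*k**4 + 335*k**3 + 1927*k**2 + 5520*k + 6300)

Invalid: residual \frac{6 \left(3 k + 17\right)}{k^{5} + 29 k^{4} + 335 k^{3} + 1927 k^{2} + 5520 k + 6300} ≠ 0.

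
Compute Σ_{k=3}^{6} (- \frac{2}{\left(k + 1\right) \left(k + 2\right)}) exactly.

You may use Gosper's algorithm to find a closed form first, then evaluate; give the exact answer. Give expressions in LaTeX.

Σ = -1/4

r(k) = (k + 1)/(k + 3) after simplifying.
Gosper form: A/B · C(k+1)/C(k) with A=k + 1, B=k + 3, C=1.
Set up (k + 1)·f(k+1) − (k + 2)·f(k) − (1) = 0.
From deg A=1, deg B=1, deg C=0: d=1.
Solve for f: f(k) = k (degree 1 ≤ 1).
So s_k = (B(k−1)f/C)·t_k = (k*(k + 2))·t_k = -2*k/(k + 1).
Verify: -2/(k**2 + 3*k + 2) matches t_k.
Evaluate s at k=7 and k=3: -7/4 and -3/2; difference -1/4.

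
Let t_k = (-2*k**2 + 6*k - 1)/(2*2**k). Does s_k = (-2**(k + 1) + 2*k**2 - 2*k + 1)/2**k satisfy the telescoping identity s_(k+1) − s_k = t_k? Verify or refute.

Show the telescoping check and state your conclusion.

Valid — Δs_k = t_k.

s_(k+1) = (-4*2**k + 2*k**2 + 2*k + 1)/(2*2**k)
s_(k+1) − s_k = (-2*k**2 + 6*k - 1)/(2*2**k)
(s_(k+1) − s_k) − t_k = 0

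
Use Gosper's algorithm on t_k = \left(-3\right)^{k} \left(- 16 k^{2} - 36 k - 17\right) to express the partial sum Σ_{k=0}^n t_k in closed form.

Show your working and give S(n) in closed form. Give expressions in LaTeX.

Step 1: r(k) = 3*(-16*k**2 - 68*k - 69)/(16*k**2 + 36*k + 17).
Factor: A=-3; B=1; C=k**2 + 9*k/4 + 17/16.
f must satisfy (-3)·f(k+1) − (1)·f(k) = k**2 + 9*k/4 + 17/16.
Bound: deg f ≤ 2.
A polynomial solution: f(k) = -(k + 1)*(4*k - 1)/16.
Then R = B(k−1)f/C = -(k + 1)*(4*k - 1)/(16*k**2 + 36*k + 17), so s_k = R(k)·t_k = (-3)**k*(4*k**2 + 3*k - 1).
Δs = (-3)**k*(-16*k**2 - 36*k - 17), as required.
s_(n+1) = (-3)**(n + 1)*(4*n**2 + 11*n + 6) and s_(0) = -1, so S(n) = -12*(-3)**n*n**2 - 33*(-3)**n*n - 18*(-3)**n + 1.

S(n) = - 12 \left(-3\right)^{n} n^{2} - 33 \left(-3\right)^{n} n - 18 \left(-3\right)^{n} + 1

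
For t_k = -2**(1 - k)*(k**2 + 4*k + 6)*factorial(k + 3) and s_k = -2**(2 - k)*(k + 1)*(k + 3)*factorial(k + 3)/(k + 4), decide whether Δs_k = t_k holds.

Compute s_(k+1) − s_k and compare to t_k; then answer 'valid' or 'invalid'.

Invalid: residual 2**(1 - k)*(k**3 + 8*k**2 + 20*k + 22)*factorial(k + 3)/((k + 4)*(k + 5)) ≠ 0.

s_(k+1) = -2**(1 - k)*(k + 2)*(k + 4)*factorial(k + 4)/(k + 5)
s_(k+1) − s_k = -2**(1 - k)*(k**4 + 12*k**3 + 54*k**2 + 114*k + 98)*factorial(k + 3)/((k + 4)*(k + 5))
(s_(k+1) − s_k) − t_k = 2**(1 - k)*(k**3 + 8*k**2 + 20*k + 22)*factorial(k + 3)/((k + 4)*(k + 5))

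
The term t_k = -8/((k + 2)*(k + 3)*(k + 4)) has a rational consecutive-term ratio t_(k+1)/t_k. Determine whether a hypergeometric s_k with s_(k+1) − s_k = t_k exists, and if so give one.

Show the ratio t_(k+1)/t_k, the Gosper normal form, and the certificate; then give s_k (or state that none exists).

Compute t_(k+1)/t_k: get (k + 2)/(k + 5).
Normal form (A,B,C) = (k + 2, k + 5, 1).
Solve (k + 2)·f(k+1) − (k + 4)·f(k) = 1.
d = 2 from the (1,1,0) case.
Coefficient equations give f(k) = k*(k + 5)/12.
R(k) = B(k−1)·f(k)/C(k) = k*(k + 4)*(k + 5)/12; s_k = R·t_k = 2*k*(-k - 5)/(3*(k + 2)*(k + 3)).
Check: Δs_k = -8/(k**3 + 9*k**2 + 26*k + 24). ✓

s_k = 2*k*(-k - 5)/(3*(k + 2)*(k + 3))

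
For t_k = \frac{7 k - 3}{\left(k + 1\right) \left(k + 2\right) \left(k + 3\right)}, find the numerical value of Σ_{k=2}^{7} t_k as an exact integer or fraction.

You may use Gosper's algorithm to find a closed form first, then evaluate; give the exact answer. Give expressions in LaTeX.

The ratio is (k + 1)*(7*k + 4)/((k + 4)*(7*k - 3)).
So A=k + 1 and B=k + 4, with C=k - 3/7.
Set up (k + 1)·f(k+1) − (k + 3)·f(k) − (k - 3/7) = 0.
Degrees (1,1,1) ⇒ d ≤ 2.
Match coefficients ⇒ f(k) = k*(k - 4)/7.
Then R = B(k−1)f/C = k*(k - 4)*(k + 3)/(7*k - 3), so s_k = R(k)·t_k = k*(k - 4)/((k + 1)*(k + 2)).
Verify: (7*k - 3)/(k**3 + 6*k**2 + 11*k + 6) matches t_k.
Evaluate s at k=8 and k=2: 16/45 and -1/3; difference 31/45.

Σ = 31/45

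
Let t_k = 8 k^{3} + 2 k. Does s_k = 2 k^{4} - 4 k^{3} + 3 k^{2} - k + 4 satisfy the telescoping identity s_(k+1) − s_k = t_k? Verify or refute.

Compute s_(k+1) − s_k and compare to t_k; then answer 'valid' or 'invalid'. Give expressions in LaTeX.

valid; difference matches t_k

s_(k+1) = 2*k**4 + 4*k**3 + 3*k**2 + k + 4
s_(k+1) − s_k = 8*k**3 + 2*k
(s_(k+1) − s_k) − t_k = 0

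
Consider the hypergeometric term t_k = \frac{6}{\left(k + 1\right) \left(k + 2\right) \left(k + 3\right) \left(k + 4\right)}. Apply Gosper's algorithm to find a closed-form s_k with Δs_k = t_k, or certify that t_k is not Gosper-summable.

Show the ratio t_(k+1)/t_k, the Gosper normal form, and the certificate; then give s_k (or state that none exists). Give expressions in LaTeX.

s_k = \frac{k \left(k^{2} + 6 k + 11\right)}{3 \left(k + 1\right) \left(k + 2\right) \left(k + 3\right)}

Ratio r(k) = (k + 1)/(k + 5).
A = k + 1, B = k + 5, C = 1.
Solve (k + 1)·f(k+1) − (k + 4)·f(k) = 1.
Degrees (1,1,0) ⇒ d ≤ 3.
Coefficient equations give f(k) = k*(k**2 + 6*k + 11)/18.
Certificate R = B(k−1)f/C = k*(k + 4)*(k**2 + 6*k + 11)/18 gives s_k = k*(k**2 + 6*k + 11)/(3*(k + 1)*(k + 2)*(k + 3)).
s_(k+1) − s_k = 6/(k**4 + 10*k**3 + 35*k**2 + 50*k + 24) = t_k.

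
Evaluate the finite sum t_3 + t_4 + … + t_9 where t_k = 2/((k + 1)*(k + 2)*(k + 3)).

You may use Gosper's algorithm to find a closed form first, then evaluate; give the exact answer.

Σ = 7/165

Compute t_(k+1)/t_k: get (k + 1)/(k + 4).
So A=k + 1 and B=k + 4, with C=1.
Set up (k + 1)·f(k+1) − (k + 3)·f(k) − (1) = 0.
From deg A=1, deg B=1, deg C=0: d=2.
A polynomial solution: f(k) = k*(k + 3)/4.
So s_k = (B(k−1)f/C)·t_k = (k*(k + 3)**2/4)·t_k = k*(k + 3)/(2*(k + 1)*(k + 2)).
Verify: 2/(k**3 + 6*k**2 + 11*k + 6) matches t_k.
Σ_(k=3)^(9) t_k = s_(10) − s_(3) = 65/132 − (9/20) = 7/165.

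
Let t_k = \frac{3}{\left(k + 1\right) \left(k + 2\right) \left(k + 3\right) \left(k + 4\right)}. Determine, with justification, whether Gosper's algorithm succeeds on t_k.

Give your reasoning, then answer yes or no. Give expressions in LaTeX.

Yes. s_k = \frac{k \left(k^{2} + 6 k + 11\right)}{6 \left(k + 1\right) \left(k + 2\right) \left(k + 3\right)}.

Step 1: r(k) = (k + 1)/(k + 5).
A = k + 1, B = k + 5, C = 1.
Need (k + 1)·f(k+1) − (k + 4)·f(k) = 1.
Bound: deg f ≤ 3.
Coefficient equations give f(k) = k*(k**2 + 6*k + 11)/18.
Get s_k = R·t_k = k*(k**2 + 6*k + 11)/(6*(k + 1)*(k + 2)*(k + 3)) with R(k) = B(k−1)f(k)/C(k) = k*(k + 4)*(k**2 + 6*k + 11)/18.
Δs = 3/(k**4 + 10*k**3 + 35*k**2 + 50*k + 24), as required.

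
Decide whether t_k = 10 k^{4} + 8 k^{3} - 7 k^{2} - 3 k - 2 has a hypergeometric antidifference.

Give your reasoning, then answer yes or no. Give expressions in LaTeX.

Step 1: r(k) = (10*k**4 + 48*k**3 + 77*k**2 + 47*k + 6)/(10*k**4 + 8*k**3 - 7*k**2 - 3*k - 2).
Gosper form: A/B · C(k+1)/C(k) with A=1, B=1, C=k**4 + 4*k**3/5 - 7*k**2/10 - 3*k/10 - 1/5.
Key eq: (1)·f(k+1) = (1)·f(k) + (k**4 + 4*k**3/5 - 7*k**2/10 - 3*k/10 - 1/5).
Degrees (0,0,4) ⇒ d ≤ 5.
Match coefficients ⇒ f(k) = k*(2*k**4 - 3*k**3 - 3*k**2 + 4*k - 2)/10.
Certificate R = B(k−1)f/C = k*(2*k**4 - 3*k**3 - 3*k**2 + 4*k - 2)/(10*k**4 + 8*k**3 - 7*k**2 - 3*k - 2) gives s_k = k*(2*k**4 - 3*k**3 - 3*k**2 + 4*k - 2).
Verify: 10*k**4 + 8*k**3 - 7*k**2 - 3*k - 2 matches t_k.

Yes. s_k = k \left(2 k^{4} - 3 k^{3} - 3 k^{2} + 4 k - 2\right).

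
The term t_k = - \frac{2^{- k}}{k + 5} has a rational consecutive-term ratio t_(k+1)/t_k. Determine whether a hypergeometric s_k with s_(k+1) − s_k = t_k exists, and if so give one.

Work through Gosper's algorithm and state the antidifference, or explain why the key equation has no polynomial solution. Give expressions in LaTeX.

none (Gosper's algorithm certifies no s_k)

r(k) = (k + 5)/(2*(k + 6)) after simplifying.
Gosper form: A/B · C(k+1)/C(k) with A=k/2 + 5/2, B=k + 6, C=1.
Need (k/2 + 5/2)·f(k+1) − (k + 5)·f(k) = 1.
Bound: deg f ≤ -1.
Negative degree bound (-1): no f exists, t_k not Gosper-summable.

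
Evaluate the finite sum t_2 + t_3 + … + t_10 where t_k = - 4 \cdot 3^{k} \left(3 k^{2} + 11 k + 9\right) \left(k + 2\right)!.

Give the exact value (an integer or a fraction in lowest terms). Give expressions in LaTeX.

Ratio r(k) = 3*(3*k**3 + 26*k**2 + 74*k + 69)/(3*k**2 + 11*k + 9).
So A=3*k + 9 and B=1, with C=k**2 + 11*k/3 + 3.
Solve (3*k + 9)·f(k+1) − (1)·f(k) = k**2 + 11*k/3 + 3.
deg f ≤ 1 (via 1,0,2).
Solve for f: f(k) = k/3 (degree 1 ≤ 1).
Get s_k = R·t_k = -4*3**k*k*factorial(k + 2) with R(k) = B(k−1)f(k)/C(k) = k/(3*k**2 + 11*k + 9).
s_(k+1) − s_k = -4*3**k*(3*k**2 + 11*k + 9)*factorial(k + 2) = t_k.
Σ_(k=2)^(10) t_k = s_(11) − s_(2) = -48536314360934400 − (-1728) = -48536314360932672.

Σ = -48536314360932672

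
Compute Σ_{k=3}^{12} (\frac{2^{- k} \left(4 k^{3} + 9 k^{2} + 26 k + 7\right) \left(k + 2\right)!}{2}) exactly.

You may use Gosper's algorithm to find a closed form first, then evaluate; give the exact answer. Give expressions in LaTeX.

The ratio is (4*k**4 + 33*k**3 + 119*k**2 + 214*k + 138)/(2*(4*k**3 + 9*k**2 + 26*k + 7)).
So A=k/2 + 3/2 and B=1, with C=k**3 + 9*k**2/4 + 13*k/2 + 7/4.
Set up (k/2 + 3/2)·f(k+1) − (1)·f(k) − (k**3 + 9*k**2/4 + 13*k/2 + 7/4) = 0.
From deg A=1, deg B=0, deg C=3: d=2.
Solving with deg f ≤ 2: f(k) = (4*k**2 - 3*k + 4)/2.
So s_k = (B(k−1)f/C)·t_k = (2*(4*k**2 - 3*k + 4)/(4*k**3 + 9*k**2 + 26*k + 7))·t_k = (4*k**2 - 3*k + 4)*factorial(k + 2)/2**k.
Δs = (4*k**3 + 9*k**2 + 26*k + 7)*factorial(k + 2)/(2*2**k), as required.
Telescoping: Σ = s_(13) − s_(3) = 409286752875/4 − (465) = 409286751015/4.

Σ = 409286751015/4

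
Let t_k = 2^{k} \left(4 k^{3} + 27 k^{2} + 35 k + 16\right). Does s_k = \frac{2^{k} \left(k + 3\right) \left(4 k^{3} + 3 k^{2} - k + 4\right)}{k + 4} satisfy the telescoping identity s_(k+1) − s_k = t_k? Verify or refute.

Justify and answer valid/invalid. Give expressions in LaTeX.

s_(k+1) = 2**(k + 1)*(k + 4)*(-k + 4*(k + 1)**3 + 3*(k + 1)**2 + 3)/(k + 5)
s_(k+1) − s_k = 2**k*(4*k**5 + 59*k**4 + 319*k**3 + 731*k**2 + 687*k + 260)/(k**2 + 9*k + 20)
(s_(k+1) − s_k) − t_k = 2**k*(-4*k**4 - 39*k**3 - 140*k**2 - 157*k - 60)/(k**2 + 9*k + 20)

Invalid: residual \frac{2^{k} \left(- 4 k^{4} - 39 k^{3} - 140 k^{2} - 157 k - 60\right)}{k^{2} + 9 k + 20} ≠ 0.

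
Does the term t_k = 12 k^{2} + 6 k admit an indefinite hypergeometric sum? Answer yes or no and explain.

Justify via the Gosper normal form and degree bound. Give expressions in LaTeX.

Yes. s_k = k \left(4 k^{2} - 3 k - 1\right).

Step 1: r(k) = (k + 2*(k + 1)**2 + 1)/(k*(2*k + 1)).
Factor: A=1; B=1; C=k**2 + k/2.
Solve (1)·f(k+1) − (1)·f(k) = k**2 + k/2.
d = 3 from the (0,0,2) case.
Match coefficients ⇒ f(k) = k*(k - 1)*(4*k + 1)/12.
R(k) = B(k−1)·f(k)/C(k) = (k - 1)*(4*k + 1)/(6*(2*k + 1)); s_k = R·t_k = k*(4*k**2 - 3*k - 1).
s_(k+1) − s_k = 6*k*(2*k + 1) = t_k.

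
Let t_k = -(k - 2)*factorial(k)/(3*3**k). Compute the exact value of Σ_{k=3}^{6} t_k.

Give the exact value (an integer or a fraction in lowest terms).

Step 1: r(k) = (k**2 - 1)/(3*(k - 2)).
Factor: A=k/3 + 1/3; B=1; C=k - 2.
Solve (k/3 + 1/3)·f(k+1) − (1)·f(k) = k - 2.
Degrees (1,0,1) ⇒ d ≤ 0.
Coefficient equations give f(k) = 3.
So s_k = (B(k−1)f/C)·t_k = (3/(k - 2))·t_k = -factorial(k)/3**k.
s_(k+1) − s_k = -(k - 2)*factorial(k)/(3*3**k) = t_k.
Evaluate s at k=7 and k=3: -560/243 and -2/9; difference -506/243.

Σ = -506/243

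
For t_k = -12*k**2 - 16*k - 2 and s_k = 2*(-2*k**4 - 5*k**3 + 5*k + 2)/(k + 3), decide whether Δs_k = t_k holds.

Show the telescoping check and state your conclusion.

s_(k+1) = 2*(5*k - 2*(k + 1)**4 - 5*(k + 1)**3 + 7)/(k + 4)
s_(k+1) − s_k = 4*(-3*k**4 - 23*k**3 - 52*k**2 - 38*k - 4)/(k**2 + 7*k + 12)
(s_(k+1) − s_k) − t_k = 2*(4*k**3 + 25*k**2 + 27*k + 4)/(k**2 + 7*k + 12)

Invalid: residual 2*(4*k**3 + 25*k**2 + 27*k + 4)/(k**2 + 7*k + 12) ≠ 0.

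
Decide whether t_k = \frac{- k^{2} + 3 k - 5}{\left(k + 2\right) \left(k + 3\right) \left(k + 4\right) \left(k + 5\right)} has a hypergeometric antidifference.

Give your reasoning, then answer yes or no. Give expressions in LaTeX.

Yes. s_k = \frac{k \left(- k^{2} - k - 18\right)}{8 \left(k + 2\right) \left(k + 3\right) \left(k + 4\right)}.

The ratio is (k**3 + k**2 + k + 6)/(k**3 + 3*k**2 - 13*k + 30).
So A=k + 2 and B=k + 6, with C=k**2 - 3*k + 5.
Solve (k + 2)·f(k+1) − (k + 5)·f(k) = k**2 - 3*k + 5.
Degrees (1,1,2) ⇒ d ≤ 3.
Solve for f: f(k) = k*(k**2 + k + 18)/8 (degree 3 ≤ 3).
Certificate R = B(k−1)f/C = k*(k + 5)*(k**2 + k + 18)/(8*(k**2 - 3*k + 5)) gives s_k = k*(-k**2 - k - 18)/(8*(k + 2)*(k + 3)*(k + 4)).
Verify: (-k**2 + 3*k - 5)/(k**4 + 14*k**3 + 71*k**2 + 154*k + 120) matches t_k.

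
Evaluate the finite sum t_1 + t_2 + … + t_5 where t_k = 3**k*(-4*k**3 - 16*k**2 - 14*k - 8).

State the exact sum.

Ratio r(k) = 3*(2*k**3 + 14*k**2 + 29*k + 21)/(2*k**3 + 8*k**2 + 7*k + 4).
Factor: A=3; B=1; C=k**3 + 4*k**2 + 7*k/2 + 2.
Need (3)·f(k+1) − (1)·f(k) = k**3 + 4*k**2 + 7*k/2 + 2.
Degrees (0,0,3) ⇒ d ≤ 3.
Solve for f: f(k) = (2*k + 1)*(k**2 - k + 1)/4 (degree 3 ≤ 3).
Get s_k = R·t_k = 3**k*(-2*k**3 + k**2 - k - 1) with R(k) = B(k−1)f(k)/C(k) = (2*k + 1)*(k**2 - k + 1)/(2*(2*k**3 + 8*k**2 + 7*k + 4)).
Check: Δs_k = 3**k*(-4*k**3 - 16*k**2 - 14*k - 8). ✓
Evaluate s at k=6 and k=1: -293787 and -9; difference -293778.

Σ = -293778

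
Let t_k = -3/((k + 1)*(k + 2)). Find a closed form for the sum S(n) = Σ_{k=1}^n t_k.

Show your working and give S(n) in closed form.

S(n) = -3*n/(2*n + 4)

Step 1: r(k) = (k + 1)/(k + 3).
So A=k + 1 and B=k + 3, with C=1.
f must satisfy (k + 1)·f(k+1) − (k + 2)·f(k) = 1.
d = 1 from the (1,1,0) case.
Match coefficients ⇒ f(k) = k.
Certificate R = B(k−1)f/C = k*(k + 2) gives s_k = -3*k/(k + 1).
Δs = -3/(k**2 + 3*k + 2), as required.
Evaluate: s_(n+1) = 3*(-n - 1)/(n + 2); subtract s_(1) = -3/2 ⇒ S(n) = -3*n/(2*n + 4).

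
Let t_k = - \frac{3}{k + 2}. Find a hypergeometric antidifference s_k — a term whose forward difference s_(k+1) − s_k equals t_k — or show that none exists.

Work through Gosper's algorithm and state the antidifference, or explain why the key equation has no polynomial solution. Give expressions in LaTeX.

no hypergeometric antidifference exists

The ratio is (k + 2)/(k + 3).
Gosper form: A/B · C(k+1)/C(k) with A=k + 2, B=k + 3, C=1.
f must satisfy (k + 2)·f(k+1) − (k + 2)·f(k) = 1.
Degrees (1,1,0) ⇒ d ≤ 0.
Generic f = c0 gives residual -1; -1 = 0 cannot hold, so t_k is not Gosper-summable.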